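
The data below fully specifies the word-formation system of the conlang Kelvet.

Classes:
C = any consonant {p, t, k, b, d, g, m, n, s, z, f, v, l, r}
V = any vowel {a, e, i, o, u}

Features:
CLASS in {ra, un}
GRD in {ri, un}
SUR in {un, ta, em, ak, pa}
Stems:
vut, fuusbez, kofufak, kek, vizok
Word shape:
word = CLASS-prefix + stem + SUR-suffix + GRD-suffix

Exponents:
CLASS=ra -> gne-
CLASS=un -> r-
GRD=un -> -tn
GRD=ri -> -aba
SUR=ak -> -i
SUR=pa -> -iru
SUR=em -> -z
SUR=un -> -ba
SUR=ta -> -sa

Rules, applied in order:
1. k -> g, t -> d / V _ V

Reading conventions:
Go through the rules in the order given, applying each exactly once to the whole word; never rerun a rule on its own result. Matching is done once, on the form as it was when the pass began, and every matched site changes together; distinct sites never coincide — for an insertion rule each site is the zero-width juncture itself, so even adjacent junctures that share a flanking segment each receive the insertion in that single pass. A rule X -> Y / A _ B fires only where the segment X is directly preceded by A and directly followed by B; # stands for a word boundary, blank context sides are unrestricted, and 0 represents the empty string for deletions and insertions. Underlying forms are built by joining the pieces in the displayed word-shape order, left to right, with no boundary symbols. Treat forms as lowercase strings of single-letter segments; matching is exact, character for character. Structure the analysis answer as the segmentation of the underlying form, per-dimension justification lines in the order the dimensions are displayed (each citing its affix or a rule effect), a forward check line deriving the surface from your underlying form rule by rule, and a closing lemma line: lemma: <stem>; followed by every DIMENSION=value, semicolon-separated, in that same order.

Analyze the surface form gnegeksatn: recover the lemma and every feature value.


underlying: gne-kek-sa-tn
CLASS=ra - signalled by the affix gne-
GRD=un - signalled by the affix -tn
SUR=ta - signalled by the affix -sa
check: gnekeksatn -> gnegeksatn
lemma: kek; CLASS=ra; GRD=un; SUR=ta


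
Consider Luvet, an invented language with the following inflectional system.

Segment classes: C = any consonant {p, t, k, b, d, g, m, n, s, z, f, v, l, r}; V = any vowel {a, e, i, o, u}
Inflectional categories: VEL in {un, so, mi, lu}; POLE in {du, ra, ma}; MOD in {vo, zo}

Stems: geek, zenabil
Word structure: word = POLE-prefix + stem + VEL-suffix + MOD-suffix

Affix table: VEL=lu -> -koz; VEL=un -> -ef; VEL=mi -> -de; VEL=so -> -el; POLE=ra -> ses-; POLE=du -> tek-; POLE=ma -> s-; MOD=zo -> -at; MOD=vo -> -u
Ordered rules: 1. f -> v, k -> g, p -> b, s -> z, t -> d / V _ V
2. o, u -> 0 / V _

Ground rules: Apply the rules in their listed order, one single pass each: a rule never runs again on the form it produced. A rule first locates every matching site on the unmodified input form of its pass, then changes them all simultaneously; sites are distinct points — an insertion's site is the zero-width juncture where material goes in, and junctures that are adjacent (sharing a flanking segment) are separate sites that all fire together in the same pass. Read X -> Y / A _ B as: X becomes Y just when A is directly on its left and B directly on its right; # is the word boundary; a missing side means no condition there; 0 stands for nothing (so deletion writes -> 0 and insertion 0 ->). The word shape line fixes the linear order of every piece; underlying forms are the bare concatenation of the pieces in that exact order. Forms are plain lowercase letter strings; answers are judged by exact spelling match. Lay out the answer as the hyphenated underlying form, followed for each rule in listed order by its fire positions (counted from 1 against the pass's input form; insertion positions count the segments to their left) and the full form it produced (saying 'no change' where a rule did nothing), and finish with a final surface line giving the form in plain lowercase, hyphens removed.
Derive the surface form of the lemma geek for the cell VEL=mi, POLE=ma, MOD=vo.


underlying: s-geek-de-u
1. f -> v, k -> g, p -> b, s -> z, t -> d / V _ V: no change
2. o, u -> 0 / V _: fires at position(s) 8: sgeekde
surface: sgeekde


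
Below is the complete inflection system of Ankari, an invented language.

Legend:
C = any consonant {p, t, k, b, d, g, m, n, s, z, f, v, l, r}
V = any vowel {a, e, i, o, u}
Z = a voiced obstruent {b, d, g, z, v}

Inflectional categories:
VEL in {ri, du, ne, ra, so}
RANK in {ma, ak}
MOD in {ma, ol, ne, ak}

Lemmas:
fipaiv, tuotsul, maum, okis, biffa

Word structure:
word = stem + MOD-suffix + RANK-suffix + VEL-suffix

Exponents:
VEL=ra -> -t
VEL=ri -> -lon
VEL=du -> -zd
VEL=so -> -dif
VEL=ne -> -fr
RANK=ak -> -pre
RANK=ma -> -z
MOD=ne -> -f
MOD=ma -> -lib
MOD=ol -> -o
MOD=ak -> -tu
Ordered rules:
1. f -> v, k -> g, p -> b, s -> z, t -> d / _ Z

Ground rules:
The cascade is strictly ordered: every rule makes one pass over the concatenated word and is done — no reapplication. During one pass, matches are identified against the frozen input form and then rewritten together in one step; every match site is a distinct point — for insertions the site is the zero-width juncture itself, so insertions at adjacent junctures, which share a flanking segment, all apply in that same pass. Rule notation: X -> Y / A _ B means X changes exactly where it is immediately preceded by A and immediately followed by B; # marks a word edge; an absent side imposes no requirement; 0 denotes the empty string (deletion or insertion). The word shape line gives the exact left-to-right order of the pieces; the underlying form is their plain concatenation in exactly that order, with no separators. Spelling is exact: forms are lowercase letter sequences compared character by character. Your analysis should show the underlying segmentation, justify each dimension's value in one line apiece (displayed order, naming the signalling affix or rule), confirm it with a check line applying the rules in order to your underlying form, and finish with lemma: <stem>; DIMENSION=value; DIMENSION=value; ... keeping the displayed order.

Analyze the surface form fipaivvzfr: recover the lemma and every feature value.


underlying: fipaiv-f-z-fr
VEL=ne - signalled by the affix -fr
RANK=ma - signalled by the affix -z
MOD=ne - signalled by the affix -f
check: fipaivfzfr -> fipaivvzfr
lemma: fipaiv; VEL=ne; RANK=ma; MOD=ne


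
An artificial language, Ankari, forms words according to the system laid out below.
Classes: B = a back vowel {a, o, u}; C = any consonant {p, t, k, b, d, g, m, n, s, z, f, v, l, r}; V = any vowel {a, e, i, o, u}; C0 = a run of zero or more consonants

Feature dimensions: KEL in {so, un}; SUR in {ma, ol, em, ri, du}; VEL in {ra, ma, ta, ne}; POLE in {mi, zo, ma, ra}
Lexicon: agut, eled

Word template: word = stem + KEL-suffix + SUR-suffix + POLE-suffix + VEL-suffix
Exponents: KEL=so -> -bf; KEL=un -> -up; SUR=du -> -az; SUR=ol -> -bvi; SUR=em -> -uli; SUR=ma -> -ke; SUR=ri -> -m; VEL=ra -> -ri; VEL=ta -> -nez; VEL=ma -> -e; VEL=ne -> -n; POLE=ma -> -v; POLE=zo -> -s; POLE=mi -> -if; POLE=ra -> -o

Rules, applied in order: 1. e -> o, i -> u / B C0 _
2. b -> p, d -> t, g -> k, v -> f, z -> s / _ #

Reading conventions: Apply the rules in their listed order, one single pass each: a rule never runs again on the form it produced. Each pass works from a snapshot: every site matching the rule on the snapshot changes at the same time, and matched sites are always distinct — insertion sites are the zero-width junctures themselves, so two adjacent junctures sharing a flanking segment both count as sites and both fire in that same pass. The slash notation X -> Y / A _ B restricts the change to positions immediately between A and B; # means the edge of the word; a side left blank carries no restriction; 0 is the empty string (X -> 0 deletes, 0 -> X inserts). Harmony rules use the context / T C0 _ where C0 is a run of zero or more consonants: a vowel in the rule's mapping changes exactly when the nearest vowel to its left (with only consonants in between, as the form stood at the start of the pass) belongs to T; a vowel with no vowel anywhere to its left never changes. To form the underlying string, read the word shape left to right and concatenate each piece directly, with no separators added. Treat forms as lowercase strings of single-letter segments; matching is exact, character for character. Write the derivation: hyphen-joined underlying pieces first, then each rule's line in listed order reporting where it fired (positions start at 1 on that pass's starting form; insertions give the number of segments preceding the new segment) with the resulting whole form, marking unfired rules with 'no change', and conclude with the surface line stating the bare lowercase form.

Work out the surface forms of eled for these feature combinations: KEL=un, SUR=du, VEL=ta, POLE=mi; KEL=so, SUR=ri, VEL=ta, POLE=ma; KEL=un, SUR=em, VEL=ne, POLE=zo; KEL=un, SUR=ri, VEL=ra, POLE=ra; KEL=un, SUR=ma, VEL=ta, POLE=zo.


cell KEL=un, SUR=du, VEL=ta, POLE=mi:
underlying: eled-up-az-if-nez
1. e -> o, i -> u / B C0 _: fires at position(s) 9: eledupazufnez
2. b -> p, d -> t, g -> k, v -> f, z -> s / _ #: fires at position(s) 13: eledupazufnes
surface: eledupazufnes

cell KEL=so, SUR=ri, VEL=ta, POLE=ma:
underlying: eled-bf-m-v-nez
1. e -> o, i -> u / B C0 _: no change
2. b -> p, d -> t, g -> k, v -> f, z -> s / _ #: fires at position(s) 11: eledbfmvnes
surface: eledbfmvnes

cell KEL=un, SUR=em, VEL=ne, POLE=zo:
underlying: eled-up-uli-s-n
1. e -> o, i -> u / B C0 _: fires at position(s) 9: eledupulusn
2. b -> p, d -> t, g -> k, v -> f, z -> s / _ #: no change
surface: eledupulusn

cell KEL=un, SUR=ri, VEL=ra, POLE=ra:
underlying: eled-up-m-o-ri
1. e -> o, i -> u / B C0 _: fires at position(s) 10: eledupmoru
2. b -> p, d -> t, g -> k, v -> f, z -> s / _ #: no change
surface: eledupmoru

cell KEL=un, SUR=ma, VEL=ta, POLE=zo:
underlying: eled-up-ke-s-nez
1. e -> o, i -> u / B C0 _: fires at position(s) 8: eledupkosnez
2. b -> p, d -> t, g -> k, v -> f, z -> s / _ #: fires at position(s) 12: eledupkosnes
surface: eledupkosnes


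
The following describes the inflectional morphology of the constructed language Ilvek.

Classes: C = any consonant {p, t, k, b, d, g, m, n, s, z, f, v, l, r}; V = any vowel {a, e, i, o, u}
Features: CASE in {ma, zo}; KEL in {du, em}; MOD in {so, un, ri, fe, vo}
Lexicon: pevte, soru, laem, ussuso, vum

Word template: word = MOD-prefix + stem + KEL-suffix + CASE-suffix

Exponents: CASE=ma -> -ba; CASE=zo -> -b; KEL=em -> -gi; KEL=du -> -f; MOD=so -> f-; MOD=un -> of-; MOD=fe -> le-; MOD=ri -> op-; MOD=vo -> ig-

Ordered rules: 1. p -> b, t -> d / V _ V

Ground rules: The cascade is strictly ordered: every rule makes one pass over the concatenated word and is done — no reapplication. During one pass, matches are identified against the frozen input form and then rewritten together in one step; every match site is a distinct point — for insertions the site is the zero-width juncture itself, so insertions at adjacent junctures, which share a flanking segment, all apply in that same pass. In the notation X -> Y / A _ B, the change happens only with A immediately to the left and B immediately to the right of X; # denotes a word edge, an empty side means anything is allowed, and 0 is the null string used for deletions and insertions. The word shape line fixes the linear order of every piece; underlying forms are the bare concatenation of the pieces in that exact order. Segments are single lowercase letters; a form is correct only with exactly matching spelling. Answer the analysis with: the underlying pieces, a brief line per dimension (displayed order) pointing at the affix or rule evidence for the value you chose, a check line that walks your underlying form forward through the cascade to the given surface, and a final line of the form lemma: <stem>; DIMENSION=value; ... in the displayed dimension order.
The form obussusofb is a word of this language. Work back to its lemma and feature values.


underlying: op-ussuso-f-b
CASE=zo - signalled by the affix -b
KEL=du - signalled by the affix -f
MOD=ri - signalled by the affix op-
check: opussusofb -> obussusofb
lemma: ussuso; CASE=zo; KEL=du; MOD=ri


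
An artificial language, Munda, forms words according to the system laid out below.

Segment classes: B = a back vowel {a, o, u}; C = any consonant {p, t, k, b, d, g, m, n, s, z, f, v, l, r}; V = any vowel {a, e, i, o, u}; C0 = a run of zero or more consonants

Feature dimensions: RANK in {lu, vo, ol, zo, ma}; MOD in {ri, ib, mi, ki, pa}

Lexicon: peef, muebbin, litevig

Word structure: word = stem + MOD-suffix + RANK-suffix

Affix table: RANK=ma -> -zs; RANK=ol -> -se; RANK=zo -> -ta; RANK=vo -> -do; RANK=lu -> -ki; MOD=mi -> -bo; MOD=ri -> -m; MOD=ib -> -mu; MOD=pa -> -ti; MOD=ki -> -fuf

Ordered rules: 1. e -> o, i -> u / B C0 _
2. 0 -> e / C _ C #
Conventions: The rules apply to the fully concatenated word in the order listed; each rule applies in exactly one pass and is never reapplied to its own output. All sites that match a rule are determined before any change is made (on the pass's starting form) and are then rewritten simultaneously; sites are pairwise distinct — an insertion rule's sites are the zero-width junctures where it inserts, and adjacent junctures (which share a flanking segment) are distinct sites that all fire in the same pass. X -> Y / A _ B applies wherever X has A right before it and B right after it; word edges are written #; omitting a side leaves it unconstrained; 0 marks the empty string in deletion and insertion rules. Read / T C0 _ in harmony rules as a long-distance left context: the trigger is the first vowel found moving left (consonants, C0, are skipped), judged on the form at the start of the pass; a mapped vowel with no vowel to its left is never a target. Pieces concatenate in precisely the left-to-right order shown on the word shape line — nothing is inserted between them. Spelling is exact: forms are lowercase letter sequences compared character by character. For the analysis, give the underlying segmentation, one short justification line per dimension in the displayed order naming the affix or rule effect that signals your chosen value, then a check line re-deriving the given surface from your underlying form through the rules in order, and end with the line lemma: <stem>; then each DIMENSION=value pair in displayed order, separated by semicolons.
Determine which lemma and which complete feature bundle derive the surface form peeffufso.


underlying: peef-fuf-se
RANK=ol - signalled by the affix -se
MOD=ki - signalled by the affix -fuf
check: peeffufse -> peeffufso -> peeffufso
lemma: peef; RANK=ol; MOD=ki


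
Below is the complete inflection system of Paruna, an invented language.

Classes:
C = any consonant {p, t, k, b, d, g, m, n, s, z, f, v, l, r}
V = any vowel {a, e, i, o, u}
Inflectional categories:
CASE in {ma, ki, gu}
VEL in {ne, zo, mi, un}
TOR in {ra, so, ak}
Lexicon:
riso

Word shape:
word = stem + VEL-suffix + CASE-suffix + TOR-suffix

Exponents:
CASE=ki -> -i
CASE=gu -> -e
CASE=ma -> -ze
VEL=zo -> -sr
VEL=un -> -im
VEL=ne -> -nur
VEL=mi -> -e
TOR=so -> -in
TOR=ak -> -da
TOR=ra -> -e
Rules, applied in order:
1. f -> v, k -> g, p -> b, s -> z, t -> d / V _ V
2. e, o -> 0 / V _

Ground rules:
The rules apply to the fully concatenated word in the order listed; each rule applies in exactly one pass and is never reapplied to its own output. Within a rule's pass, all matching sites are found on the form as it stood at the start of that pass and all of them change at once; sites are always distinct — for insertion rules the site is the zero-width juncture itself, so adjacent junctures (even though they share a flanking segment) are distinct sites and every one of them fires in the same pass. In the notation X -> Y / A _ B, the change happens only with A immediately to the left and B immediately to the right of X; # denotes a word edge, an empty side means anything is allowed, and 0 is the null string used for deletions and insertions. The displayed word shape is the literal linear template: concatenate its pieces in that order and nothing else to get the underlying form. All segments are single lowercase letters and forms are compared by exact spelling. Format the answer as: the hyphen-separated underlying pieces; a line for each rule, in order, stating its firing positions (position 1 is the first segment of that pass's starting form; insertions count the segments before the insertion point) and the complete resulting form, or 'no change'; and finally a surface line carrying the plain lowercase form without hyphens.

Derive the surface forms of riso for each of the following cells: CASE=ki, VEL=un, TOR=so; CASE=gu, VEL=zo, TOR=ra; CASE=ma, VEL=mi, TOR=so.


cell CASE=ki, VEL=un, TOR=so:
underlying: riso-im-i-in
1. f -> v, k -> g, p -> b, s -> z, t -> d / V _ V: fires at position(s) 3: rizoimiin
2. e, o -> 0 / V _: no change
surface: rizoimiin

cell CASE=gu, VEL=zo, TOR=ra:
underlying: riso-sr-e-e
1. f -> v, k -> g, p -> b, s -> z, t -> d / V _ V: fires at position(s) 3: rizosree
2. e, o -> 0 / V _: fires at position(s) 8: rizosre
surface: rizosre

cell CASE=ma, VEL=mi, TOR=so:
underlying: riso-e-ze-in
1. f -> v, k -> g, p -> b, s -> z, t -> d / V _ V: fires at position(s) 3: rizoezein
2. e, o -> 0 / V _: fires at position(s) 5: rizozein
surface: rizozein


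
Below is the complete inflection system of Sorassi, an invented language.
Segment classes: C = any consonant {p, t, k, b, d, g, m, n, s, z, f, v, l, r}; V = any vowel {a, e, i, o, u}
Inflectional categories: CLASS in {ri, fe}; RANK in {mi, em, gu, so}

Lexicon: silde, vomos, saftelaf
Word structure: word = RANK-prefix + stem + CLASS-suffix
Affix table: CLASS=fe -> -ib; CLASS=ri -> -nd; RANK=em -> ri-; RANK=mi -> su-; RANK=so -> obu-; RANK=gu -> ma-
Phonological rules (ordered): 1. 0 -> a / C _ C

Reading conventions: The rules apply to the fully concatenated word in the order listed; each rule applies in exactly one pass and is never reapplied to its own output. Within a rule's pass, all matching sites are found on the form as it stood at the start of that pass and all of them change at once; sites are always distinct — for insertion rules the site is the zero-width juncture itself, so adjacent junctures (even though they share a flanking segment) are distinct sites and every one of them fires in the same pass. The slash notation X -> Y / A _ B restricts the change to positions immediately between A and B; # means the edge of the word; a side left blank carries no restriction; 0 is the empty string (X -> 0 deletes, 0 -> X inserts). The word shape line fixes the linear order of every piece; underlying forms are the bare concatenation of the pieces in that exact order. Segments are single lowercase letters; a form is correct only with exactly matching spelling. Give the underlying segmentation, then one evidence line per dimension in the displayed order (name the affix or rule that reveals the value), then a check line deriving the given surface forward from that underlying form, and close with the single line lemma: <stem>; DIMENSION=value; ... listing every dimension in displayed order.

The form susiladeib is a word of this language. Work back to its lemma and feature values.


underlying: su-silde-ib
CLASS=fe - signalled by the affix -ib
RANK=mi - signalled by the affix su-
check: susildeib -> susiladeib
lemma: silde; CLASS=fe; RANK=mi


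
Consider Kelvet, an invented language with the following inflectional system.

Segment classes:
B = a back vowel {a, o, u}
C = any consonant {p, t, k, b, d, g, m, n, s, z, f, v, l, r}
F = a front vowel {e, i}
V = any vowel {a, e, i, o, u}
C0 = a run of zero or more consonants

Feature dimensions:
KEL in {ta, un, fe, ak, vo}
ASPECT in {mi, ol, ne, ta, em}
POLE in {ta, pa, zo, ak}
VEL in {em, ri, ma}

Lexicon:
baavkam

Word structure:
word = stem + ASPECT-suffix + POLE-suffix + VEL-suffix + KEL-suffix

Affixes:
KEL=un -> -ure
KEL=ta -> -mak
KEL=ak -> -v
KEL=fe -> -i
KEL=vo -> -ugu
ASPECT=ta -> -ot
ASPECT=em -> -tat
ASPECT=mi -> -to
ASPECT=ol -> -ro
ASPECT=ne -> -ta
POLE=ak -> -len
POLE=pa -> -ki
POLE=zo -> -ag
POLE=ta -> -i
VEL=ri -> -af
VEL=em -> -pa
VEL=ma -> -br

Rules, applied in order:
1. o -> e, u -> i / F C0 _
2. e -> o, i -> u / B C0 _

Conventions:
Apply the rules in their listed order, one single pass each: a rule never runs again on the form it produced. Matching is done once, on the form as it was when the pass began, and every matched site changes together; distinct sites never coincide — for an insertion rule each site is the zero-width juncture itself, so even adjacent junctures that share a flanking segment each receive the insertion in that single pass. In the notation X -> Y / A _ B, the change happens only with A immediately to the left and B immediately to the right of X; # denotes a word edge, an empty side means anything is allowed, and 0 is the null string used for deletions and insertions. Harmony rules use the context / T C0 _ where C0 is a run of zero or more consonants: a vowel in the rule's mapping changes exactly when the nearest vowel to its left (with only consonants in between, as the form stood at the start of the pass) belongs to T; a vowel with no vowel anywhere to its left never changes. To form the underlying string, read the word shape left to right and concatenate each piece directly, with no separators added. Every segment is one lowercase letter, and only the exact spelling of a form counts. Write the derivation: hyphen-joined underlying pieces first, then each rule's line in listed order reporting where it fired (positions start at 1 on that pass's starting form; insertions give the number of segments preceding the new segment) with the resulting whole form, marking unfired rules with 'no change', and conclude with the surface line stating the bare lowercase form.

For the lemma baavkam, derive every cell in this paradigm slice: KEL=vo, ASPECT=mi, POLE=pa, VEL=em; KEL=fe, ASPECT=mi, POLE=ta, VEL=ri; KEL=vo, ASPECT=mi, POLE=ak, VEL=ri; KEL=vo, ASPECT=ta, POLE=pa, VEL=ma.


cell KEL=vo, ASPECT=mi, POLE=pa, VEL=em:
underlying: baavkam-to-ki-pa-ugu
1. o -> e, u -> i / F C0 _: no change
2. e -> o, i -> u / B C0 _: fires at position(s) 11: baavkamtokupaugu
surface: baavkamtokupaugu

cell KEL=fe, ASPECT=mi, POLE=ta, VEL=ri:
underlying: baavkam-to-i-af-i
1. o -> e, u -> i / F C0 _: no change
2. e -> o, i -> u / B C0 _: fires at position(s) 10, 13: baavkamtouafu
surface: baavkamtouafu

cell KEL=vo, ASPECT=mi, POLE=ak, VEL=ri:
underlying: baavkam-to-len-af-ugu
1. o -> e, u -> i / F C0 _: no change
2. e -> o, i -> u / B C0 _: fires at position(s) 11: baavkamtolonafugu
surface: baavkamtolonafugu

cell KEL=vo, ASPECT=ta, POLE=pa, VEL=ma:
underlying: baavkam-ot-ki-br-ugu
1. o -> e, u -> i / F C0 _: fires at position(s) 14: baavkamotkibrigu
2. e -> o, i -> u / B C0 _: fires at position(s) 11: baavkamotkubrigu
surface: baavkamotkubrigu


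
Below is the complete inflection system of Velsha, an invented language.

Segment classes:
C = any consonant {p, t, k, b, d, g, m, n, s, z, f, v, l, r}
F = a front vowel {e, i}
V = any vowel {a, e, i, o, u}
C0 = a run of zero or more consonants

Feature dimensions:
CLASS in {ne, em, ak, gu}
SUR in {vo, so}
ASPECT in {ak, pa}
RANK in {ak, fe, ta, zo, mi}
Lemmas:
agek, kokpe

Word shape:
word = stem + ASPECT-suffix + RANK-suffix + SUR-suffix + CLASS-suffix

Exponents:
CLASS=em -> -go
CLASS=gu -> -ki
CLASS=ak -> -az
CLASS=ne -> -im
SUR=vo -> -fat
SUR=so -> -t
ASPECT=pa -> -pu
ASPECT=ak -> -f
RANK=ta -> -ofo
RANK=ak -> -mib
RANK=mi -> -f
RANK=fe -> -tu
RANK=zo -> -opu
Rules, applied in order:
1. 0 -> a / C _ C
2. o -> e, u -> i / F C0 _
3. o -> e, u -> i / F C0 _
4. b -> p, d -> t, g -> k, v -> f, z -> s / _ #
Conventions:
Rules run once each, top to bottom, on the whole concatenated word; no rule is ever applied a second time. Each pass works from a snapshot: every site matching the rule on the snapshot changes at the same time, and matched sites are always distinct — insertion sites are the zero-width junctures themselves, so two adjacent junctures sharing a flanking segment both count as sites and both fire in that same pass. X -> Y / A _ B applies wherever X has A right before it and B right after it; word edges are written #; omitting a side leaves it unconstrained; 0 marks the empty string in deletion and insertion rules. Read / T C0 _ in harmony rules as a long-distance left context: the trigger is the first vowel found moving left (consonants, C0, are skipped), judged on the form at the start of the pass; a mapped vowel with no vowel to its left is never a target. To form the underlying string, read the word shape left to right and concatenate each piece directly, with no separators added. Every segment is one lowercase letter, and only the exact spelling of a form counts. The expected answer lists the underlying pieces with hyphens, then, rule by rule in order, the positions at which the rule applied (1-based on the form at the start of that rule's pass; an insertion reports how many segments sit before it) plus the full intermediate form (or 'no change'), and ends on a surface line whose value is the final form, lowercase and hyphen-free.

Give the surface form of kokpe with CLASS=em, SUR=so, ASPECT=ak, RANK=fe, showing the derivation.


underlying: kokpe-f-tu-t-go
1. 0 -> a / C _ C: inserts after position(s) 3, 6, 9: kokapefatutago
2. o -> e, u -> i / F C0 _: no change
3. o -> e, u -> i / F C0 _: no change
4. b -> p, d -> t, g -> k, v -> f, z -> s / _ #: no change
surface: kokapefatutago


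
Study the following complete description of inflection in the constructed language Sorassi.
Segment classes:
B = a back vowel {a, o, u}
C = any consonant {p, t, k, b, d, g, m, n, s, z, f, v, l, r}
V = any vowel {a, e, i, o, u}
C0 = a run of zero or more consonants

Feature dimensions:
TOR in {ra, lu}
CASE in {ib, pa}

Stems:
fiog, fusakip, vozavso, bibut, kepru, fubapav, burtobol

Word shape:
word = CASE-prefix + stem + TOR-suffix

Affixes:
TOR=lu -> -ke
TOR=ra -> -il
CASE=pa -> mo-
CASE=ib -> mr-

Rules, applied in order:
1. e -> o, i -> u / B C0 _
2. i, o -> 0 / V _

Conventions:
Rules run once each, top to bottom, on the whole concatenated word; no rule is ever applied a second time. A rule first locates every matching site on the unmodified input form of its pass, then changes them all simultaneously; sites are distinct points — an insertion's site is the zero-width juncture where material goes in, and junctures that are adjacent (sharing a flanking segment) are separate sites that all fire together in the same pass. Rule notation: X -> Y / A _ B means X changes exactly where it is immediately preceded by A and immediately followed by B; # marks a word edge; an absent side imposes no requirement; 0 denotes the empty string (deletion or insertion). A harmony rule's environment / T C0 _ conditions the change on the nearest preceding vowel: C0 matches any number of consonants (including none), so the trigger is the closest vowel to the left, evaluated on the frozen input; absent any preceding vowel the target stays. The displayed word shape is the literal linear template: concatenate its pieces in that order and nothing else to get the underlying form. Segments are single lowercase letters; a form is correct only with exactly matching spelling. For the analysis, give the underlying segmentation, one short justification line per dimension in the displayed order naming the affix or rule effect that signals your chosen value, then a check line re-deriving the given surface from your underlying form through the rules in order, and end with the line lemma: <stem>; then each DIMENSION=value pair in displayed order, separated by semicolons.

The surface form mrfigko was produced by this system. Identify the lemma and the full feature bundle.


underlying: mr-fiog-ke
TOR=lu - signalled by the affix -ke
CASE=ib - signalled by the affix mr-
check: mrfiogke -> mrfiogko -> mrfigko
lemma: fiog; TOR=lu; CASE=ib


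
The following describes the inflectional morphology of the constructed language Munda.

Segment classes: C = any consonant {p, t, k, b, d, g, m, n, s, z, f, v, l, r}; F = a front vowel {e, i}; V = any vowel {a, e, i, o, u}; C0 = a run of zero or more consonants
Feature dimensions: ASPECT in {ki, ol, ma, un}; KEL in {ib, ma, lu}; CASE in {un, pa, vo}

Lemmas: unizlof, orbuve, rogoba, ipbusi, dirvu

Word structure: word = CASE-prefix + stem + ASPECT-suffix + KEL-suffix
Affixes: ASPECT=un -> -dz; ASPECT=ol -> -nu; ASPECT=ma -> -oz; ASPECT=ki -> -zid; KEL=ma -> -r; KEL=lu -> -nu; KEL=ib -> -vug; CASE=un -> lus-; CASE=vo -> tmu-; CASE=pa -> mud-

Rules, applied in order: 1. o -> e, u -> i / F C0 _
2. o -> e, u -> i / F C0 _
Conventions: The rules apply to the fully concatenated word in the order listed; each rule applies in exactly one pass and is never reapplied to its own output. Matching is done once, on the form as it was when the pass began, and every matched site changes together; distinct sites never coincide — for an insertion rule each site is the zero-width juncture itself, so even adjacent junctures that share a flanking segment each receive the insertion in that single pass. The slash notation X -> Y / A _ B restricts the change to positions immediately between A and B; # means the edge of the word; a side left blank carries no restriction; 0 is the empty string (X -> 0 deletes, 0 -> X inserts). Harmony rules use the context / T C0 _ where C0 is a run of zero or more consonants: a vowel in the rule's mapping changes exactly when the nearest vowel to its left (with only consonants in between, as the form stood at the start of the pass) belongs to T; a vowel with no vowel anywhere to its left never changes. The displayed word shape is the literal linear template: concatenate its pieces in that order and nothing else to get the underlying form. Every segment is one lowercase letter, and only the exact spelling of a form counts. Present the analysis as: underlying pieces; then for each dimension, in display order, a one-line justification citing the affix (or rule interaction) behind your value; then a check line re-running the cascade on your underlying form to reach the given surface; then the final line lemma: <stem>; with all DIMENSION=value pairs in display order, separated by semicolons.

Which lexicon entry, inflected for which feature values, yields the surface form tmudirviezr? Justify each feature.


underlying: tmu-dirvu-oz-r
ASPECT=ma - signalled by the affix -oz
KEL=ma - signalled by the affix -r
CASE=vo - signalled by the affix tmu-
check: tmudirvuozr -> tmudirviozr -> tmudirviezr
lemma: dirvu; ASPECT=ma; KEL=ma; CASE=vo


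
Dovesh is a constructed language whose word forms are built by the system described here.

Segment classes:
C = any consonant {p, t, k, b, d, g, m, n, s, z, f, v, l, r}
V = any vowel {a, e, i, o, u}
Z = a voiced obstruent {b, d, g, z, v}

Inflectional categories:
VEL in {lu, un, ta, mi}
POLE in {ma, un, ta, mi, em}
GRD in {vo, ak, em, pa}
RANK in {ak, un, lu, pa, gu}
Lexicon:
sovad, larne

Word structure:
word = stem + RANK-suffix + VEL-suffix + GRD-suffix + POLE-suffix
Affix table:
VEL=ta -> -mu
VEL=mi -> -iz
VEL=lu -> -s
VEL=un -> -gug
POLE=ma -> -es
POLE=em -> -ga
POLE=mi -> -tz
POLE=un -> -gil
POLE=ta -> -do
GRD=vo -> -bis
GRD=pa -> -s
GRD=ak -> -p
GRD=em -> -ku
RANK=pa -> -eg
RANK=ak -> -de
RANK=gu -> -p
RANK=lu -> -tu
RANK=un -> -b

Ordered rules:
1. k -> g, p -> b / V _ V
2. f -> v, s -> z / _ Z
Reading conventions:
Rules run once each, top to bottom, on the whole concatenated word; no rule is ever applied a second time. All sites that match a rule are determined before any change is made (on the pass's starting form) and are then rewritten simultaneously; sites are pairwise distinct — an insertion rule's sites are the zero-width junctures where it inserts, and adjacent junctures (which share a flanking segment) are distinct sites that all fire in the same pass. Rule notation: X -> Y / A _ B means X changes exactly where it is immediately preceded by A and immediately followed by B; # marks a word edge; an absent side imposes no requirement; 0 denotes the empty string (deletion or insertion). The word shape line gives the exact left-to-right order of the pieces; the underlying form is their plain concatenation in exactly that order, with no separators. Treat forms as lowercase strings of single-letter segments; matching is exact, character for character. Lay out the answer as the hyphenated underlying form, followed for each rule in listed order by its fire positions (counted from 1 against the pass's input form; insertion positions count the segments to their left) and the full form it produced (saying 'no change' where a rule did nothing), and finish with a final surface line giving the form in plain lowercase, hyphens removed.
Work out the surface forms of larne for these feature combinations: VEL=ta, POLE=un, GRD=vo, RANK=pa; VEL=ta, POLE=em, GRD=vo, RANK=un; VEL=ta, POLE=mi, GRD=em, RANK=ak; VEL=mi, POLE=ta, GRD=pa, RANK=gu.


cell VEL=ta, POLE=un, GRD=vo, RANK=pa:
underlying: larne-eg-mu-bis-gil
1. k -> g, p -> b / V _ V: no change
2. f -> v, s -> z / _ Z: fires at position(s) 12: larneegmubizgil
surface: larneegmubizgil

cell VEL=ta, POLE=em, GRD=vo, RANK=un:
underlying: larne-b-mu-bis-ga
1. k -> g, p -> b / V _ V: no change
2. f -> v, s -> z / _ Z: fires at position(s) 11: larnebmubizga
surface: larnebmubizga

cell VEL=ta, POLE=mi, GRD=em, RANK=ak:
underlying: larne-de-mu-ku-tz
1. k -> g, p -> b / V _ V: fires at position(s) 10: larnedemugutz
2. f -> v, s -> z / _ Z: no change
surface: larnedemugutz

cell VEL=mi, POLE=ta, GRD=pa, RANK=gu:
underlying: larne-p-iz-s-do
1. k -> g, p -> b / V _ V: fires at position(s) 6: larnebizsdo
2. f -> v, s -> z / _ Z: fires at position(s) 9: larnebizzdo
surface: larnebizzdo


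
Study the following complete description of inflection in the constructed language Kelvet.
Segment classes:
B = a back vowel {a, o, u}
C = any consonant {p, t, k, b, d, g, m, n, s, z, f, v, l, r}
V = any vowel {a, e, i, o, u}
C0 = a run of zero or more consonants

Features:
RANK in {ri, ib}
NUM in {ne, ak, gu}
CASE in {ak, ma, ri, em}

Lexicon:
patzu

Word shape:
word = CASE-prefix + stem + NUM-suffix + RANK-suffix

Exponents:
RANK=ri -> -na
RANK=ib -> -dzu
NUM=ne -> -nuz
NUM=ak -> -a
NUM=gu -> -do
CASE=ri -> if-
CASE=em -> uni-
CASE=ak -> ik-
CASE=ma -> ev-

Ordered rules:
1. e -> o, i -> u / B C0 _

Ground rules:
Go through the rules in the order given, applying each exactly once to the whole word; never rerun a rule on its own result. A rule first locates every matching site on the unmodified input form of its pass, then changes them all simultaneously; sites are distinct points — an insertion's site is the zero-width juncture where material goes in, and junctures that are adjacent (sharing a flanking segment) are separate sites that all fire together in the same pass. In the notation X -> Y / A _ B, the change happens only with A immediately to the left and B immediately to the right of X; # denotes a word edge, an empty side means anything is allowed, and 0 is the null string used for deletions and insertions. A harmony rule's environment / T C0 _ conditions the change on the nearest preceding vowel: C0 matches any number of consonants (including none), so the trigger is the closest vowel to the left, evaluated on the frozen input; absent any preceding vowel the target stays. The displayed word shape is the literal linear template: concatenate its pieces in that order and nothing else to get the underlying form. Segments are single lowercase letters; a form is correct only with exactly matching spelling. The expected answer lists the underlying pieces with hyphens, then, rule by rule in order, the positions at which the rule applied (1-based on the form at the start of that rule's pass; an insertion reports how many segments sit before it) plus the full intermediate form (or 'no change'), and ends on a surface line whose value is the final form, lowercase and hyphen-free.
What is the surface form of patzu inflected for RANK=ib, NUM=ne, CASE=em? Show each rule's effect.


underlying: uni-patzu-nuz-dzu
1. e -> o, i -> u / B C0 _: fires at position(s) 3: unupatzunuzdzu
surface: unupatzunuzdzu


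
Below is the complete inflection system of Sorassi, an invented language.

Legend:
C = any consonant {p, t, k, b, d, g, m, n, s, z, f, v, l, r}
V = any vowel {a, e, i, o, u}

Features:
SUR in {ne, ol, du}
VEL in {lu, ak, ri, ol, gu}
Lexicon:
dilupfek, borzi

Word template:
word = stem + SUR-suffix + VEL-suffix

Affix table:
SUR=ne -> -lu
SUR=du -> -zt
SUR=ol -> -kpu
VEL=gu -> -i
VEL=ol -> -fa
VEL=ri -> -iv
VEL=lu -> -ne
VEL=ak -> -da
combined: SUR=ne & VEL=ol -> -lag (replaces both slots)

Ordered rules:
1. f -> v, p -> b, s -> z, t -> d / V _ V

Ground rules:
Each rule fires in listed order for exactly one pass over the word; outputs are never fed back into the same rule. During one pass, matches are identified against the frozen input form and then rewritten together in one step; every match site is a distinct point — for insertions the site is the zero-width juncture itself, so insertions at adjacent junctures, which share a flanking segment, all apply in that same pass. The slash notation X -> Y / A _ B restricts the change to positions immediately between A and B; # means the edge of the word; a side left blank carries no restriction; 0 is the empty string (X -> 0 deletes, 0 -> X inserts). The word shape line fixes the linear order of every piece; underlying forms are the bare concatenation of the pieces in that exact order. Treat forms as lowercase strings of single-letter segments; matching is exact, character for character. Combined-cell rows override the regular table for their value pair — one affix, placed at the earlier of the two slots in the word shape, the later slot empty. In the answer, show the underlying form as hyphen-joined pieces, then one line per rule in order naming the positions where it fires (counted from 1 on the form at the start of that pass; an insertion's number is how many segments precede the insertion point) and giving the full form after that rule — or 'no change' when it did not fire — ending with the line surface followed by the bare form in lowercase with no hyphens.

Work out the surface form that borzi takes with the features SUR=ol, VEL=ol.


underlying: borzi-kpu-fa
1. f -> v, p -> b, s -> z, t -> d / V _ V: fires at position(s) 9: borzikpuva
surface: borzikpuva


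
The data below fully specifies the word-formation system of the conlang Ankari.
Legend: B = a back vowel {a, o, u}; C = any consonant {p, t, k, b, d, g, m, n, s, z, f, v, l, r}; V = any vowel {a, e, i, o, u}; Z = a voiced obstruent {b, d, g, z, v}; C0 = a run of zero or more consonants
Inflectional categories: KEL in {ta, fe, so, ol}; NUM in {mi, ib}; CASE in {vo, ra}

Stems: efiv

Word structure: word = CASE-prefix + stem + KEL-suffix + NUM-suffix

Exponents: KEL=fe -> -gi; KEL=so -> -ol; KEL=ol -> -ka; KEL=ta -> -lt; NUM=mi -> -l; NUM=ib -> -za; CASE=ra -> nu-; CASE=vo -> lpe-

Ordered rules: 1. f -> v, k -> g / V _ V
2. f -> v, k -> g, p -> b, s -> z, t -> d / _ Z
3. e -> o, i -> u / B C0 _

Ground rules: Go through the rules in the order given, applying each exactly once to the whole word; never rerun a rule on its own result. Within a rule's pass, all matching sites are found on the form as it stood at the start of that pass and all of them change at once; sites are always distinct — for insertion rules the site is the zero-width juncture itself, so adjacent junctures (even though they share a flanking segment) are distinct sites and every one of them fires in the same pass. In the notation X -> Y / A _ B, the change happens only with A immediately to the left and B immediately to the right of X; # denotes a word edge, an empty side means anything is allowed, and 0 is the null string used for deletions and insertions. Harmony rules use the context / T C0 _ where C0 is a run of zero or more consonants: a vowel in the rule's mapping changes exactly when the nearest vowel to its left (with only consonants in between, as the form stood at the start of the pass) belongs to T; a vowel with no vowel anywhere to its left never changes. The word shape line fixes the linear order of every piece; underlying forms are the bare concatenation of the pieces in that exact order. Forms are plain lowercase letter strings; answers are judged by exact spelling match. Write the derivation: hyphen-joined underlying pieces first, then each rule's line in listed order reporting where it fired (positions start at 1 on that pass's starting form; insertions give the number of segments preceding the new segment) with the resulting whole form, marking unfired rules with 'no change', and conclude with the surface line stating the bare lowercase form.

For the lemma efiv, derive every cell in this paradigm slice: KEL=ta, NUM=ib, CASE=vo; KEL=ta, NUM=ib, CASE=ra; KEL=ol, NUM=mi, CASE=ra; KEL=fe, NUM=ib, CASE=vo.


cell KEL=ta, NUM=ib, CASE=vo:
underlying: lpe-efiv-lt-za
1. f -> v, k -> g / V _ V: fires at position(s) 5: lpeevivltza
2. f -> v, k -> g, p -> b, s -> z, t -> d / _ Z: fires at position(s) 9: lpeevivldza
3. e -> o, i -> u / B C0 _: no change
surface: lpeevivldza

cell KEL=ta, NUM=ib, CASE=ra:
underlying: nu-efiv-lt-za
1. f -> v, k -> g / V _ V: fires at position(s) 4: nuevivltza
2. f -> v, k -> g, p -> b, s -> z, t -> d / _ Z: fires at position(s) 8: nuevivldza
3. e -> o, i -> u / B C0 _: fires at position(s) 3: nuovivldza
surface: nuovivldza

cell KEL=ol, NUM=mi, CASE=ra:
underlying: nu-efiv-ka-l
1. f -> v, k -> g / V _ V: fires at position(s) 4: nuevivkal
2. f -> v, k -> g, p -> b, s -> z, t -> d / _ Z: no change
3. e -> o, i -> u / B C0 _: fires at position(s) 3: nuovivkal
surface: nuovivkal

cell KEL=fe, NUM=ib, CASE=vo:
underlying: lpe-efiv-gi-za
1. f -> v, k -> g / V _ V: fires at position(s) 5: lpeevivgiza
2. f -> v, k -> g, p -> b, s -> z, t -> d / _ Z: no change
3. e -> o, i -> u / B C0 _: no change
surface: lpeevivgiza
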